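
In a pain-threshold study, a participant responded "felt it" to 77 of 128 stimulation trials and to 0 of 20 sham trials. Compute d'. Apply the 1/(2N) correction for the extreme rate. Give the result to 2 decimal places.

The false-alarm rate is 0/20 = 0, so apply the 1/(2N) correction: FA → 1/(2·20) = 0.02500.
z(H) = z(0.60156) = 0.257
z(FA) = z(0.02500) = -1.960
d' = 0.257 − (-1.960) = 2.217

d' = 2.22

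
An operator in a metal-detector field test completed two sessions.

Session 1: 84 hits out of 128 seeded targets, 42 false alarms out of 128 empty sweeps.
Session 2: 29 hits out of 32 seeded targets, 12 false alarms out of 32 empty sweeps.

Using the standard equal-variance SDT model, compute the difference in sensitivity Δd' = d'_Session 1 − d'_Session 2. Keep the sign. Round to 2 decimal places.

Session 1: z(0.6562) = 0.402, z(0.3281) = -0.445, d' = 0.847
Session 2: z(0.9062) = 1.318, z(0.3750) = -0.319, d' = 1.637
Δd' = d'_Session 1 − d'_Session 2 = 0.847 − 1.637 = -0.790
Session 2 has the higher sensitivity.

Δd' = -0.79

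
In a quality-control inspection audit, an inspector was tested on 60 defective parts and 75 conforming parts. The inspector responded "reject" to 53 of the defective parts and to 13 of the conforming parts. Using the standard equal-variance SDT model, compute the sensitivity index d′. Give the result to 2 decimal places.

d′ = 2.13

H = 53/60 = 0.8833
FA = 13/75 = 0.1733
z(H) = z(0.8833) = 1.1916
z(FA) = z(0.1733) = -0.9412
d' = z(H) − z(FA) = 1.1916 − (-0.9412) = 2.1328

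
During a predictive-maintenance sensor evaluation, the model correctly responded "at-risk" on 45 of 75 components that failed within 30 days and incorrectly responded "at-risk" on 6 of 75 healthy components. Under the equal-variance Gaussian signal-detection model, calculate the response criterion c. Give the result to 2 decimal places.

H = 45/75 = 0.6000
FA = 6/75 = 0.0800
Φ⁻¹(H) = Φ⁻¹(0.6000) = 0.2533
Φ⁻¹(FA) = Φ⁻¹(0.0800) = -1.4051
c = −½·[z(H) + z(FA)] = −0.5 × (0.2533 + (-1.4051)) = 0.5759

c = 0.58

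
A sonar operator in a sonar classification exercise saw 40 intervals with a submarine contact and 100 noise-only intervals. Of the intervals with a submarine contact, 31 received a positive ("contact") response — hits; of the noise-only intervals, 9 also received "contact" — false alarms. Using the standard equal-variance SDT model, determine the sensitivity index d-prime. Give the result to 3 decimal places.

d-prime = 2.096

H = 31/40 = 0.7750
FA = 9/100 = 0.0900
z(0.7750) = 0.7554, z(0.0900) = -1.3408
d' = z(H) − z(FA) = 0.7554 − (-1.3408) = 2.0962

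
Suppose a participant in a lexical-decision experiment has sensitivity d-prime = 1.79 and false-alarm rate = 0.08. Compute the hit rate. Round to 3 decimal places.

hit rate = 0.650

z(false-alarm rate) = z(0.08) = -1.4051
z(H) = z(FA) + d' = -1.4051 + 1.79 = 0.3849
hit rate = Φ(0.3849) = 0.6498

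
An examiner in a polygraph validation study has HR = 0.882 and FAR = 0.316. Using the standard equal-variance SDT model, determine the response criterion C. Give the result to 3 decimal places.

C = -0.353

z(H) = 1.1850
z(FA) = -0.4789
c = −½·[z(H) + z(FA)] = −0.5 × (1.1850 + (-0.4789)) = -0.35305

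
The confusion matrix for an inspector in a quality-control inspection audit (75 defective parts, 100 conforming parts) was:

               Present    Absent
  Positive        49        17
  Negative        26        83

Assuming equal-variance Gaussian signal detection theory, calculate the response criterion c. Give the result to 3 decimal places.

H = 49/75 = 0.6533
FA = 17/100 = 0.1700
z(H) = z(0.6533) = 0.3942
z(FA) = z(0.1700) = -0.9542
c = −½·[z(H) + z(FA)] = −0.5 × (0.3942 + (-0.9542)) = 0.2800
c > 0: the inspector has a conservative response bias.

c = 0.280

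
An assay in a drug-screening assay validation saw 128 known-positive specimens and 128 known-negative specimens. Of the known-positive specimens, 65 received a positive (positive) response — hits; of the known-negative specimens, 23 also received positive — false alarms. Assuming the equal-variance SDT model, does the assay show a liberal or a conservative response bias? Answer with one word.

z(H) = 0.020, z(FA) = -0.917
c = −½·(z(H) + z(FA)) = 0.4485
c > 0 → conservative criterion (biased toward responding “no”).

conservative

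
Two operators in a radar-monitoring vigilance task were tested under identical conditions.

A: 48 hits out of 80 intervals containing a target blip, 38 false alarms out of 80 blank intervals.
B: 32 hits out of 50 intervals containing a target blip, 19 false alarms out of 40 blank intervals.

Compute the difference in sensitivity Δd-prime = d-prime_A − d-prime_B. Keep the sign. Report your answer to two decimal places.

Δd-prime = -0.11

A: z(0.6000) = 0.253, z(0.4750) = -0.063, d' = 0.316
B: z(0.6400) = 0.358, z(0.4750) = -0.063, d' = 0.421
Δd' = d'_A − d'_B = 0.316 − 0.421 = -0.105
B has the higher sensitivity.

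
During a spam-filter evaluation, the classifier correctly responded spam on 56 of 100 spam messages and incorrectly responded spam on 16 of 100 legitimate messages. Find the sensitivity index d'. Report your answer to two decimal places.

d' = 1.15

H = 56/100 = 0.5600
FA = 16/100 = 0.1600
z(H) = z(0.5600) = 0.1510
z(FA) = z(0.1600) = -0.9945
d' = z(H) − z(FA) = 0.1510 − (-0.9945) = 1.1455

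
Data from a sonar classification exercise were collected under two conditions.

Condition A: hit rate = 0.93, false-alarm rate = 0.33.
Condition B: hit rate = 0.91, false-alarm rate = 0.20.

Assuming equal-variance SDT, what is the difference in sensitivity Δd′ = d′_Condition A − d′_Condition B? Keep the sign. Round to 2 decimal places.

Condition A: z(0.93) = 1.476, z(0.33) = -0.440, d' = 1.916
Condition B: z(0.91) = 1.341, z(0.20) = -0.842, d' = 2.183
Δd' = d'_Condition A − d'_Condition B = 1.916 − 2.183 = -0.267
Condition B has the higher sensitivity.

Δd′ = -0.27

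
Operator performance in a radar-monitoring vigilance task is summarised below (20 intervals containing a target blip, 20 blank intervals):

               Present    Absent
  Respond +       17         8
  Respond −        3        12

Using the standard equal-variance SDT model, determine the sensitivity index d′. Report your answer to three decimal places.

H = 17/20 = 0.8500
FA = 8/20 = 0.4000
z(0.8500) = 1.0364, z(0.4000) = -0.2533
d' = z(H) − z(FA) = 1.0364 − (-0.2533) = 1.2897

d′ = 1.290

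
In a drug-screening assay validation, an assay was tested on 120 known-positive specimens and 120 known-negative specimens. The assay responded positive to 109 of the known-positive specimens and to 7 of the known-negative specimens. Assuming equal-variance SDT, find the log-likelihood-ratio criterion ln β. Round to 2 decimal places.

H = 109/120 = 0.9083
FA = 7/120 = 0.0583
z(0.9083) = 1.330, z(0.0583) = -1.569
ln β = −½·[z(H)² − z(FA)²] = −0.5 × (1.769 − 2.462) = 0.3465

ln β = 0.35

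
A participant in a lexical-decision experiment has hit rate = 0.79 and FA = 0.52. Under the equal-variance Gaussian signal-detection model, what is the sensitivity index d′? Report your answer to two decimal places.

Φ⁻¹(0.79) = 0.806, Φ⁻¹(0.52) = 0.050
d' = z(H) − z(FA) = 0.806 − 0.050 = 0.756

d′ = 0.76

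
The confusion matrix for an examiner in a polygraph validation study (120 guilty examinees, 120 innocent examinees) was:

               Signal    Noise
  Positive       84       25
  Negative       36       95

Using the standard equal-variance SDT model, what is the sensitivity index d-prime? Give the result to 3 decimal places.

H = 84/120 = 0.7000
FA = 25/120 = 0.2083
Φ⁻¹(H) = Φ⁻¹(0.7000) = 0.5244
Φ⁻¹(FA) = Φ⁻¹(0.2083) = -0.8123
d' = z(H) − z(FA) = 0.5244 − (-0.8123) = 1.3367

d-prime = 1.337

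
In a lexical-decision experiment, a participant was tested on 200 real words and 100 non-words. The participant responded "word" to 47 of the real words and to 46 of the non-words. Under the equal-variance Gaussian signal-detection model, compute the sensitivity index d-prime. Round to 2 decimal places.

H = 47/200 = 0.2350
FA = 46/100 = 0.4600
z(H) = z(0.2350) = -0.7225
z(FA) = z(0.4600) = -0.1004
d' = z(H) − z(FA) = -0.7225 − (-0.1004) = -0.6221

d-prime = -0.62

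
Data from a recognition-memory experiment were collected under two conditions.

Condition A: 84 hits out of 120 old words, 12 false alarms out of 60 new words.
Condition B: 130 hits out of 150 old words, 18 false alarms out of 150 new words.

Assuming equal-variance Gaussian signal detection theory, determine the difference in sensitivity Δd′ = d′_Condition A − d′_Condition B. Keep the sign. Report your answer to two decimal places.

Δd′ = -0.92

Condition A: z(0.7000) = 0.524, z(0.2000) = -0.842, d' = 1.366
Condition B: z(0.8667) = 1.111, z(0.1200) = -1.175, d' = 2.286
Δd' = d'_Condition A − d'_Condition B = 1.366 − 2.286 = -0.920
Condition B has the higher sensitivity.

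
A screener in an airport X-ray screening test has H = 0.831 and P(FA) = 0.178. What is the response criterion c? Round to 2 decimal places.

z(H) = z(0.831) = 0.958
z(FA) = z(0.178) = -0.923
c = −½·[z(H) + z(FA)] = −0.5 × (0.958 + (-0.923)) = -0.0175

c = -0.02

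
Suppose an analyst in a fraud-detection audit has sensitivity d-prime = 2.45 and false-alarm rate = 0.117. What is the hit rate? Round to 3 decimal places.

hit rate = 0.896

z(false-alarm rate) = z(0.117) = -1.1901
z(H) = z(FA) + d' = -1.1901 + 2.45 = 1.2599
hit rate = Φ(1.2599) = 0.8961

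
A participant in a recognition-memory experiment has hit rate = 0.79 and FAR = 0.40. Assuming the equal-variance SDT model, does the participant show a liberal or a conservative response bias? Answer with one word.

z(H) = 0.806, z(FA) = -0.253
c = −½·(z(H) + z(FA)) = -0.2765
c < 0 → liberal criterion (biased toward responding “yes”).

liberal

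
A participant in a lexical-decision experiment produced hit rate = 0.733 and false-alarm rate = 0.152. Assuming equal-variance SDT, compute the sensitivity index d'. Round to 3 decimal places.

d' = 1.650

Φ⁻¹(0.733) = 0.6219, Φ⁻¹(0.152) = -1.0279
d' = z(H) − z(FA) = 0.6219 − (-1.0279) = 1.6498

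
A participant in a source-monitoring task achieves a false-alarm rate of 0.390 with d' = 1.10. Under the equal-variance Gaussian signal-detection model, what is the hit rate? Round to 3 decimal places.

hit rate = 0.794

z(false-alarm rate) = z(0.390) = -0.2793
z(H) = z(FA) + d' = -0.2793 + 1.10 = 0.8207
hit rate = Φ(0.8207) = 0.7941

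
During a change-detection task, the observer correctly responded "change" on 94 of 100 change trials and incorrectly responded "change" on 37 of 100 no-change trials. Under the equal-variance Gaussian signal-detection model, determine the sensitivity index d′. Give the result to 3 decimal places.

H = 94/100 = 0.9400
FA = 37/100 = 0.3700
z(H) = z(0.9400) = 1.5548
z(FA) = z(0.3700) = -0.3319
d' = z(H) − z(FA) = 1.5548 − (-0.3319) = 1.8867

d′ = 1.887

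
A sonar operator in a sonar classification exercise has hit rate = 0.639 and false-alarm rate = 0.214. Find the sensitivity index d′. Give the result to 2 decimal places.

z(H) = z(0.639) = 0.356
z(FA) = z(0.214) = -0.793
d' = z(H) − z(FA) = 0.356 − (-0.793) = 1.149

d′ = 1.15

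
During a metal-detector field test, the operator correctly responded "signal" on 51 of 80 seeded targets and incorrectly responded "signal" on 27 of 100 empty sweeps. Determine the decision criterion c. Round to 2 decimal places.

c = 0.13

H = 51/80 = 0.6375
FA = 27/100 = 0.2700
z(0.6375) = 0.3518, z(0.2700) = -0.6128
c = −½·[z(H) + z(FA)] = −0.5 × (0.3518 + (-0.6128)) = 0.1305
c > 0: the operator has a conservative response bias.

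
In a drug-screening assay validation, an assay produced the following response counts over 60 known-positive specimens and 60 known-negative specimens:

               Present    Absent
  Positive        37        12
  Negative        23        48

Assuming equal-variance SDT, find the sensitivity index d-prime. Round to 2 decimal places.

d-prime = 1.14

H = 37/60 = 0.6167
FA = 12/60 = 0.2000
Φ⁻¹(0.6167) = 0.2968, Φ⁻¹(0.2000) = -0.8416
d' = z(H) − z(FA) = 0.2968 − (-0.8416) = 1.1384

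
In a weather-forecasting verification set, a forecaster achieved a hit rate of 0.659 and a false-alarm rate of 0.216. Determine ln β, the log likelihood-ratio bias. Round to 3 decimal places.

ln β = 0.225

z(0.659) = 0.4097, z(0.216) = -0.7858
ln β = −½·[z(H)² − z(FA)²] = −0.5 × (0.1679 − 0.6175) = 0.2248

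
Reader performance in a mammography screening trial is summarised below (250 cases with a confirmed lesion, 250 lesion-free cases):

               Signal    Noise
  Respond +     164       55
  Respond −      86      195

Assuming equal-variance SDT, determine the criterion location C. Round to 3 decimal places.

H = 164/250 = 0.6560
FA = 55/250 = 0.2200
z(0.6560) = 0.4016, z(0.2200) = -0.7722
c = −½·[z(H) + z(FA)] = −0.5 × (0.4016 + (-0.7722)) = 0.1853

C = 0.185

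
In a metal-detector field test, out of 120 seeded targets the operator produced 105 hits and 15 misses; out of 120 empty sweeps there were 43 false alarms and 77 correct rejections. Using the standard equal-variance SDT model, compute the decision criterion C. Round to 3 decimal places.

H = 105/120 = 0.8750
FA = 43/120 = 0.3583
Φ⁻¹(0.8750) = 1.1503, Φ⁻¹(0.3583) = -0.3630
c = −½·[z(H) + z(FA)] = −0.5 × (1.1503 + (-0.3630)) = -0.39365
c < 0: the operator has a liberal response bias.

C = -0.394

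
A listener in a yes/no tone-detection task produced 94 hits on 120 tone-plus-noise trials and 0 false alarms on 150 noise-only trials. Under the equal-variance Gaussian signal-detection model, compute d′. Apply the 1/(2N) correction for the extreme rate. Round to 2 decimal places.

The false-alarm rate is 0/150 = 0, so apply the 1/(2N) correction: FA → 1/(2·150) = 0.00333.
z(H) = z(0.78333) = 0.783
z(FA) = z(0.00333) = -2.713
d' = 0.783 − (-2.713) = 3.496

d′ = 3.50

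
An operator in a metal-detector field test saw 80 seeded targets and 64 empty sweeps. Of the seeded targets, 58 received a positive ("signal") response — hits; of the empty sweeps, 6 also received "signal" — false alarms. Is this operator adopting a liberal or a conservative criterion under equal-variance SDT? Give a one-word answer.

conservative

z(H) = 0.598, z(FA) = -1.318
c = −½·(z(H) + z(FA)) = 0.360
c > 0 → conservative criterion (biased toward responding “no”).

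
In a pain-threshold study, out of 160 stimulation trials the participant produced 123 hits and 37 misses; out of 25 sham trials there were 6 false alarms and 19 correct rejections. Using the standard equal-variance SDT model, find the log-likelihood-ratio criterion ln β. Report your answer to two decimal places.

ln β = -0.02

H = 123/160 = 0.7688
FA = 6/25 = 0.2400
z(0.7688) = 0.735, z(0.2400) = -0.706
ln β = −½·[z(H)² − z(FA)²] = −0.5 × (0.540 − 0.498) = -0.021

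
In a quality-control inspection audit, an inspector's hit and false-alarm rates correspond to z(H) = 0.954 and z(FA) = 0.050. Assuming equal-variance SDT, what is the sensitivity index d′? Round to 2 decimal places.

d′ = 0.90

d' = z(H) − z(FA) = 0.954 − 0.050 = 0.904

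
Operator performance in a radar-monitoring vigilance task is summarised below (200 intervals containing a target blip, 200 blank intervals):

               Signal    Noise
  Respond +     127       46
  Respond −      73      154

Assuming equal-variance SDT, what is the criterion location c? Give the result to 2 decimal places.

c = 0.20

H = 127/200 = 0.6350
FA = 46/200 = 0.2300
z(H) = 0.345
z(FA) = -0.739
c = −½·[z(H) + z(FA)] = −0.5 × (0.345 + (-0.739)) = 0.197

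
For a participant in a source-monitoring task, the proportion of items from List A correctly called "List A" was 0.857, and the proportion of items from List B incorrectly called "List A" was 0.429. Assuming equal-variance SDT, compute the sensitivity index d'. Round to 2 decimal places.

z(0.857) = 1.0669, z(0.429) = -0.1789
d' = z(H) − z(FA) = 1.0669 − (-0.1789) = 1.2458

d' = 1.25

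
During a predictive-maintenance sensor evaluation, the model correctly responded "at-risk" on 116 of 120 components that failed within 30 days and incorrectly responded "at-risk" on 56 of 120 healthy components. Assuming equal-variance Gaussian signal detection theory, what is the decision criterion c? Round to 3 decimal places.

c = -0.875

H = 116/120 = 0.9667
FA = 56/120 = 0.4667
z(0.9667) = 1.8344, z(0.4667) = -0.0836
c = −½·[z(H) + z(FA)] = −0.5 × (1.8344 + (-0.0836)) = -0.8754
c < 0: the model has a liberal response bias.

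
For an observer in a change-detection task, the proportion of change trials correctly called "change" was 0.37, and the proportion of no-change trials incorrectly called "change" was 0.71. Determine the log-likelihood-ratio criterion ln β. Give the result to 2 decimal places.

ln β = 0.10

z(H) = z(0.37) = -0.332
z(FA) = z(0.71) = 0.553
ln β = −½·[z(H)² − z(FA)²] = −0.5 × (0.110 − 0.306) = 0.098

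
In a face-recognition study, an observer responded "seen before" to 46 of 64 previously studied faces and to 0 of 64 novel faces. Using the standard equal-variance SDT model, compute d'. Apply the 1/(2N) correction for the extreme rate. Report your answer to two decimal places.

d' = 3.00

The false-alarm rate is 0/64 = 0, so apply the 1/(2N) correction: FA → 1/(2·64) = 0.00781.
z(H) = z(0.71875) = 0.579
z(FA) = z(0.00781) = -2.418
d' = 0.579 − (-2.418) = 2.997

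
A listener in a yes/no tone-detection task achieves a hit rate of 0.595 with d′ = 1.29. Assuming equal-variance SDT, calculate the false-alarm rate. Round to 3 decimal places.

false-alarm rate = 0.147

z(hit rate) = z(0.595) = 0.2404
z(FA) = z(H) − d' = 0.2404 − 1.29 = -1.0496
false-alarm rate = Φ(-1.0496) = 0.1470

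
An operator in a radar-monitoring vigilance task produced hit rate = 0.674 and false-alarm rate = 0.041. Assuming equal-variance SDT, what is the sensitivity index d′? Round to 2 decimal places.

d′ = 2.19

z(H) = z(0.674) = 0.4510
z(FA) = z(0.041) = -1.7392
d' = z(H) − z(FA) = 0.4510 − (-1.7392) = 2.1902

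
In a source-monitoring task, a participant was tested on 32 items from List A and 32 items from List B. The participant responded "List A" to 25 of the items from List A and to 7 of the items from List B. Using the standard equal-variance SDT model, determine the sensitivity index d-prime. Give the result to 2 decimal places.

H = 25/32 = 0.7812
FA = 7/32 = 0.2188
z(H) = z(0.7812) = 0.7763
z(FA) = z(0.2188) = -0.7763
d' = z(H) − z(FA) = 0.7763 − (-0.7763) = 1.5526

d-prime = 1.55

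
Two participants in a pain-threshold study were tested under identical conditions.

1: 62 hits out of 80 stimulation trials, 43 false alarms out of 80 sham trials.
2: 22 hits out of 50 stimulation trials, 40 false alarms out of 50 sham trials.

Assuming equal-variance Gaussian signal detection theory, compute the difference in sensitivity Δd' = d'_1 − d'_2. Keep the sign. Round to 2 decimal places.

1: z(0.7750) = 0.755, z(0.5375) = 0.094, d' = 0.661
2: z(0.4400) = -0.151, z(0.8000) = 0.842, d' = -0.993
Δd' = d'_1 − d'_2 = 0.661 − (-0.993) = 1.654
1 has the higher sensitivity.

Δd' = 1.65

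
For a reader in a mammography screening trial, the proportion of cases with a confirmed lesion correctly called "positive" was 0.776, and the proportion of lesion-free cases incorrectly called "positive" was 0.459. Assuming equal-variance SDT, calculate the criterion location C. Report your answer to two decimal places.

z(H) = 0.7588
z(FA) = -0.1030
c = −½·[z(H) + z(FA)] = −0.5 × (0.7588 + (-0.1030)) = -0.3279

C = -0.33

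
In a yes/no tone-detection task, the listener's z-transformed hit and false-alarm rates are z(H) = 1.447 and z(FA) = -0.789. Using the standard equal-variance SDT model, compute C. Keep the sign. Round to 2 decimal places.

C = -0.33

c = −½·[z(H) + z(FA)] = −½·(1.447 + (-0.789)) = -0.329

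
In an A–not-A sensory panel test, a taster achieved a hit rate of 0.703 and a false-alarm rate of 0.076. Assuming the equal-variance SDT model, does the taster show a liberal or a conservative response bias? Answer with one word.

conservative

z(H) = 0.533, z(FA) = -1.433
c = −½·(z(H) + z(FA)) = 0.450
c > 0 → conservative criterion (biased toward responding “no”).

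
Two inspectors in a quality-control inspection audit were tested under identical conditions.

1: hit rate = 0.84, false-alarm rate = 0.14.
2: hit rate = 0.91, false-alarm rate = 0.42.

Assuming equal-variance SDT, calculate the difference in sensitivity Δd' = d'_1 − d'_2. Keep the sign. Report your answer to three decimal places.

1: z(0.84) = 0.9945, z(0.14) = -1.0803, d' = 2.0748
2: z(0.91) = 1.3408, z(0.42) = -0.2019, d' = 1.5427
Δd' = d'_1 − d'_2 = 2.0748 − 1.5427 = 0.5321
1 has the higher sensitivity.

Δd' = 0.532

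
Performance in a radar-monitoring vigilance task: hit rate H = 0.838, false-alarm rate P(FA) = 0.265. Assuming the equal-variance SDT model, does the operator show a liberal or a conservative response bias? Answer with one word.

z(H) = 0.986, z(FA) = -0.628
c = −½·(z(H) + z(FA)) = -0.179
c < 0 → liberal criterion (biased toward responding “yes”).

liberal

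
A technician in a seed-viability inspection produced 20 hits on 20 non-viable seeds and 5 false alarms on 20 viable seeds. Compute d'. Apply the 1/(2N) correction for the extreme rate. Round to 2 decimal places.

d' = 2.63

The hit rate is 20/20 = 1, so apply the 1/(2N) correction: H → 1 − 1/(2·20) = 0.97500.
z(H) = z(0.97500) = 1.960
z(FA) = z(0.25000) = -0.674
d' = 1.960 − (-0.674) = 2.634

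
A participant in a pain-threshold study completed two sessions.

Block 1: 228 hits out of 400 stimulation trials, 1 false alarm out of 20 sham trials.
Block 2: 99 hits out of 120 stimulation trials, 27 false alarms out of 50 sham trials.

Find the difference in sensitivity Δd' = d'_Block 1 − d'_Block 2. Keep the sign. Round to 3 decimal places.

Δd' = 0.987

Block 1: z(0.5700) = 0.1764, z(0.0500) = -1.6449, d' = 1.8213
Block 2: z(0.8250) = 0.9346, z(0.5400) = 0.1004, d' = 0.8342
Δd' = d'_Block 1 − d'_Block 2 = 1.8213 − 0.8342 = 0.9871
Block 1 has the higher sensitivity.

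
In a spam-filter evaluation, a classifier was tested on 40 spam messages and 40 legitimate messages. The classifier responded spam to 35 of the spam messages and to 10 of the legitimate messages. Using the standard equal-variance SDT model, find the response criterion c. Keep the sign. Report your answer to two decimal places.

H = 35/40 = 0.8750
FA = 10/40 = 0.2500
z(0.8750) = 1.150, z(0.2500) = -0.674
c = −½·[z(H) + z(FA)] = −0.5 × (1.150 + (-0.674)) = -0.238
c < 0: the classifier has a liberal response bias.

c = -0.24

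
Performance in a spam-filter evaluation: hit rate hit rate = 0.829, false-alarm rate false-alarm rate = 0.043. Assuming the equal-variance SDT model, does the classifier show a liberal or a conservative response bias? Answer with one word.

z(H) = 0.950, z(FA) = -1.717
c = −½·(z(H) + z(FA)) = 0.3835
c > 0 → conservative criterion (biased toward responding “no”).

conservative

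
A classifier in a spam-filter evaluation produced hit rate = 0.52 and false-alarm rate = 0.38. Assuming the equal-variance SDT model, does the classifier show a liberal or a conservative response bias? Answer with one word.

z(H) = 0.050, z(FA) = -0.305
c = −½·(z(H) + z(FA)) = 0.1275
c > 0 → conservative criterion (biased toward responding “no”).

conservative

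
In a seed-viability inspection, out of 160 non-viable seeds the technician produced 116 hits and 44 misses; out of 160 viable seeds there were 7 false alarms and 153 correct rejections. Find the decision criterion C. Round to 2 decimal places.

C = 0.56

H = 116/160 = 0.7250
FA = 7/160 = 0.0437
z(H) = z(0.7250) = 0.5978
z(FA) = z(0.0437) = -1.7093
c = −½·[z(H) + z(FA)] = −0.5 × (0.5978 + (-1.7093)) = 0.55575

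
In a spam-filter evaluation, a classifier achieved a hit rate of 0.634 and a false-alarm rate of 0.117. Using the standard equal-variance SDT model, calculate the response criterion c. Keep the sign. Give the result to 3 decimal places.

c = 0.424

Φ⁻¹(H) = 0.3425
Φ⁻¹(FA) = -1.1901
c = −½·[z(H) + z(FA)] = −0.5 × (0.3425 + (-1.1901)) = 0.4238
c > 0: the classifier has a conservative response bias.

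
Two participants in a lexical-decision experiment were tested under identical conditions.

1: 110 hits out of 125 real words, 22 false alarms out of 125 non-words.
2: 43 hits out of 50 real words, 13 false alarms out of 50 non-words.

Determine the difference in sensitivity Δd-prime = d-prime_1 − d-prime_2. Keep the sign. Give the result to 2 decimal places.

Δd-prime = 0.38

1: z(0.8800) = 1.175, z(0.1760) = -0.931, d' = 2.106
2: z(0.8600) = 1.080, z(0.2600) = -0.643, d' = 1.723
Δd' = d'_1 − d'_2 = 2.106 − 1.723 = 0.383
1 has the higher sensitivity.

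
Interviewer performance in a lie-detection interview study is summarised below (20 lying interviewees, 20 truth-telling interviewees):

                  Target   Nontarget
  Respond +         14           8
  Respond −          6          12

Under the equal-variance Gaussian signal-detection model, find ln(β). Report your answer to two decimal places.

H = 14/20 = 0.7000
FA = 8/20 = 0.4000
z(0.7000) = 0.524, z(0.4000) = -0.253
ln β = −½·[z(H)² − z(FA)²] = −0.5 × (0.275 − 0.064) = -0.1055

ln β = -0.11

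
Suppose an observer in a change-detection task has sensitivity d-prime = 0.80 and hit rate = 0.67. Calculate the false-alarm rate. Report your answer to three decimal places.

false-alarm rate = 0.359

z(hit rate) = z(0.67) = 0.4399
z(FA) = z(H) − d' = 0.4399 − 0.80 = -0.3601
false-alarm rate = Φ(-0.3601) = 0.3594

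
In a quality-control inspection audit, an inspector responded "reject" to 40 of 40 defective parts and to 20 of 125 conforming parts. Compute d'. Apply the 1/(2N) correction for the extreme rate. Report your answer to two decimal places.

The hit rate is 40/40 = 1, so apply the 1/(2N) correction: H → 1 − 1/(2·40) = 0.98750.
z(H) = z(0.98750) = 2.241
z(FA) = z(0.16000) = -0.994
d' = 2.241 − (-0.994) = 3.235

d' = 3.24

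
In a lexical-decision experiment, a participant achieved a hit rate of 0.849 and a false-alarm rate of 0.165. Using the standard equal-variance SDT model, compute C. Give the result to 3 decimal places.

z(H) = z(0.849) = 1.0322
z(FA) = z(0.165) = -0.9741
c = −½·[z(H) + z(FA)] = −0.5 × (1.0322 + (-0.9741)) = -0.02905
c < 0: the participant has a liberal response bias.

C = -0.029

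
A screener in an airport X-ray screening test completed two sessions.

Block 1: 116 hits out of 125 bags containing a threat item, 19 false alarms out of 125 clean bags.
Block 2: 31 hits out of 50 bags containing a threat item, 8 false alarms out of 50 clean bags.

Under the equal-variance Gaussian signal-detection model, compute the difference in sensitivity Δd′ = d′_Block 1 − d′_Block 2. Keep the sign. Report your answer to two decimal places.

Δd′ = 1.19

Block 1: z(0.9280) = 1.461, z(0.1520) = -1.028, d' = 2.489
Block 2: z(0.6200) = 0.305, z(0.1600) = -0.994, d' = 1.299
Δd' = d'_Block 1 − d'_Block 2 = 2.489 − 1.299 = 1.190
Block 1 has the higher sensitivity.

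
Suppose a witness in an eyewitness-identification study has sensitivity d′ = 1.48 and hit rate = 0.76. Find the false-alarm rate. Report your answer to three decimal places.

z(hit rate) = z(0.76) = 0.7063
z(FA) = z(H) − d' = 0.7063 − 1.48 = -0.7737
false-alarm rate = Φ(-0.7737) = 0.2196

false-alarm rate = 0.220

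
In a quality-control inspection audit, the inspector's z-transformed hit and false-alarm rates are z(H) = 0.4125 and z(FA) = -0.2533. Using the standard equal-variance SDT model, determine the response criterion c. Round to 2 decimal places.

c = -0.08

c = −½·[z(H) + z(FA)] = −½·(0.4125 + (-0.2533)) = -0.0796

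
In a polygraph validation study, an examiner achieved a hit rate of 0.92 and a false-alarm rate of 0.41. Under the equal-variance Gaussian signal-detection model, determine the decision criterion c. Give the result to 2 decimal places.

z(0.92) = 1.405, z(0.41) = -0.228
c = −½·[z(H) + z(FA)] = −0.5 × (1.405 + (-0.228)) = -0.5885
c < 0: the examiner has a liberal response bias.

c = -0.59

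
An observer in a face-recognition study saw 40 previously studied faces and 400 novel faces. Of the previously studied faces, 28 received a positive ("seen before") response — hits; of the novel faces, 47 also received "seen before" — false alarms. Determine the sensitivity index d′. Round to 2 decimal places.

d′ = 1.71

H = 28/40 = 0.7000
FA = 47/400 = 0.1175
z(0.7000) = 0.5244, z(0.1175) = -1.1876
d' = z(H) − z(FA) = 0.5244 − (-1.1876) = 1.7120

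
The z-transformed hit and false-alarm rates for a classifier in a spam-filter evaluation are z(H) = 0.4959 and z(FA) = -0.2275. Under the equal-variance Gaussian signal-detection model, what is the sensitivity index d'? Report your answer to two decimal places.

d' = 0.72

d' = z(H) − z(FA) = 0.4959 − (-0.2275) = 0.7234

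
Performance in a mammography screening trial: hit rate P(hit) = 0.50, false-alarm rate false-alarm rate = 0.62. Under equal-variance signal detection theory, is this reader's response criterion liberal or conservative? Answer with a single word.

z(H) = 0.000, z(FA) = 0.305
c = −½·(z(H) + z(FA)) = -0.1525
c < 0 → liberal criterion (biased toward responding “yes”).

liberal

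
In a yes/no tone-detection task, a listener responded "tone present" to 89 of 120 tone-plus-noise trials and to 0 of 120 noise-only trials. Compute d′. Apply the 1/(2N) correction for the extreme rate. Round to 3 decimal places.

The false-alarm rate is 0/120 = 0, so apply the 1/(2N) correction: FA → 1/(2·120) = 0.00417.
z(H) = z(0.74167) = 0.6485
z(FA) = z(0.00417) = -2.6380
d' = 0.6485 − (-2.6380) = 3.2865

d′ = 3.287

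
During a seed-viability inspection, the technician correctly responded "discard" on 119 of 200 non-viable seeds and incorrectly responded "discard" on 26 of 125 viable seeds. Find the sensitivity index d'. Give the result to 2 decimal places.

d' = 1.05

H = 119/200 = 0.5950
FA = 26/125 = 0.2080
z(0.5950) = 0.240, z(0.2080) = -0.813
d' = z(H) − z(FA) = 0.240 − (-0.813) = 1.053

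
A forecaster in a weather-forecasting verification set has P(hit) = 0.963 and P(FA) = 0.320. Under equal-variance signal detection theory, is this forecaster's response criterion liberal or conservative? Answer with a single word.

liberal

z(H) = 1.787, z(FA) = -0.468
c = −½·(z(H) + z(FA)) = -0.6595
c < 0 → liberal criterion (biased toward responding “yes”).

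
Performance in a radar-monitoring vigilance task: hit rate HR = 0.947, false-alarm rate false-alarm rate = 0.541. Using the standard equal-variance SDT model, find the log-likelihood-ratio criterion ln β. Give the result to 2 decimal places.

z(H) = z(0.947) = 1.616
z(FA) = z(0.541) = 0.103
ln β = −½·[z(H)² − z(FA)²] = −0.5 × (2.611 − 0.011) = -1.300

ln β = -1.30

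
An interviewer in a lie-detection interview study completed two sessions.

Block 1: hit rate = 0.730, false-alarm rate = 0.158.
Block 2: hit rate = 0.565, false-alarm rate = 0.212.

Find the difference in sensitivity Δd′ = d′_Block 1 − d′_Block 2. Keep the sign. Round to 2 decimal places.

Block 1: z(0.730) = 0.613, z(0.158) = -1.003, d' = 1.616
Block 2: z(0.565) = 0.164, z(0.212) = -0.800, d' = 0.964
Δd' = d'_Block 1 − d'_Block 2 = 1.616 − 0.964 = 0.652
Block 1 has the higher sensitivity.

Δd′ = 0.65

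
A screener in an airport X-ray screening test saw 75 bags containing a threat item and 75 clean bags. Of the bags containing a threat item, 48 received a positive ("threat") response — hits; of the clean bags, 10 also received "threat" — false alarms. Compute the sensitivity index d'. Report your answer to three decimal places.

H = 48/75 = 0.6400
FA = 10/75 = 0.1333
z(H) = z(0.6400) = 0.3585
z(FA) = z(0.1333) = -1.1109
d' = z(H) − z(FA) = 0.3585 − (-1.1109) = 1.4694

d' = 1.469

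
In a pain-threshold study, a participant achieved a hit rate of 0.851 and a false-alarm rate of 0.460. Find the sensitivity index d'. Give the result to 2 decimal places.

z(0.851) = 1.041, z(0.460) = -0.100
d' = z(H) − z(FA) = 1.041 − (-0.100) = 1.141

d' = 1.14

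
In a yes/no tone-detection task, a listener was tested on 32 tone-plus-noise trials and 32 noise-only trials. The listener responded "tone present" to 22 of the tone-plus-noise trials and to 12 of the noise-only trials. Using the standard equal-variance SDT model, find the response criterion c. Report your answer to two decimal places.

c = -0.09

H = 22/32 = 0.6875
FA = 12/32 = 0.3750
z(0.6875) = 0.489, z(0.3750) = -0.319
c = −½·[z(H) + z(FA)] = −0.5 × (0.489 + (-0.319)) = -0.085
c < 0: the listener has a liberal response bias.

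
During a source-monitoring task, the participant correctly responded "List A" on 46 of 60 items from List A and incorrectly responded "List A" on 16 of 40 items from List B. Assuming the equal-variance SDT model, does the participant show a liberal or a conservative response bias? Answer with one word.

z(H) = 0.728, z(FA) = -0.253
c = −½·(z(H) + z(FA)) = -0.2375
c < 0 → liberal criterion (biased toward responding “yes”).

liberal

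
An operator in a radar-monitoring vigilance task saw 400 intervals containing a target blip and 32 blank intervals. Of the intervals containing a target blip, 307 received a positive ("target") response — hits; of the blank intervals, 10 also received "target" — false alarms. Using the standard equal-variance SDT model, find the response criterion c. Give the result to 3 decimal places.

c = -0.121

H = 307/400 = 0.7675
FA = 10/32 = 0.3125
Φ⁻¹(H) = Φ⁻¹(0.7675) = 0.7306
Φ⁻¹(FA) = Φ⁻¹(0.3125) = -0.4888
c = −½·[z(H) + z(FA)] = −0.5 × (0.7306 + (-0.4888)) = -0.1209
c < 0: the operator has a liberal response bias.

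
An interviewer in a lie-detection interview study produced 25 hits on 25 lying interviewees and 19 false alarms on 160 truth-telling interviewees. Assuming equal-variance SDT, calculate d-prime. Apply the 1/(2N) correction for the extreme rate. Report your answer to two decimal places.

d-prime = 3.24

The hit rate is 25/25 = 1, so apply the 1/(2N) correction: H → 1 − 1/(2·25) = 0.98000.
z(H) = z(0.98000) = 2.054
z(FA) = z(0.11875) = -1.181
d' = 2.054 − (-1.181) = 3.235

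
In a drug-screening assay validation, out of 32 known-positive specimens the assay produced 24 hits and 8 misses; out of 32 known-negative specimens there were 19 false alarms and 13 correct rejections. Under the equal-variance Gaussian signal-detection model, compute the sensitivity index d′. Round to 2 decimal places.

d′ = 0.44

H = 24/32 = 0.7500
FA = 19/32 = 0.5938
Φ⁻¹(H) = Φ⁻¹(0.7500) = 0.674
Φ⁻¹(FA) = Φ⁻¹(0.5938) = 0.237
d' = z(H) − z(FA) = 0.674 − 0.237 = 0.437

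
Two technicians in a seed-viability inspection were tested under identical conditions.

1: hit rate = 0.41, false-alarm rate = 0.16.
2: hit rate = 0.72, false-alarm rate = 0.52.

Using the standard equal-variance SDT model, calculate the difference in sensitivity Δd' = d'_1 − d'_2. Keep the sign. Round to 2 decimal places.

Δd' = 0.23

1: z(0.41) = -0.228, z(0.16) = -0.994, d' = 0.766
2: z(0.72) = 0.583, z(0.52) = 0.050, d' = 0.533
Δd' = d'_1 − d'_2 = 0.766 − 0.533 = 0.233
1 has the higher sensitivity.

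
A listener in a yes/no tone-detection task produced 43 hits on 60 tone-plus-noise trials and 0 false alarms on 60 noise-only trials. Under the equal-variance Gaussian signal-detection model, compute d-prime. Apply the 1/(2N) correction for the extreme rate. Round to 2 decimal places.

The false-alarm rate is 0/60 = 0, so apply the 1/(2N) correction: FA → 1/(2·60) = 0.00833.
z(H) = z(0.71667) = 0.573
z(FA) = z(0.00833) = -2.394
d' = 0.573 − (-2.394) = 2.967

d-prime = 2.97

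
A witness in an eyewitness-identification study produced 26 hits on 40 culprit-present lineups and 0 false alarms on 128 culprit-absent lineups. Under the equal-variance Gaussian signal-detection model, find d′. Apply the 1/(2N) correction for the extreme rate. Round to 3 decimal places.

d′ = 3.045

The false-alarm rate is 0/128 = 0, so apply the 1/(2N) correction: FA → 1/(2·128) = 0.00391.
z(H) = z(0.65000) = 0.3853
z(FA) = z(0.00391) = -2.6597
d' = 0.3853 − (-2.6597) = 3.0450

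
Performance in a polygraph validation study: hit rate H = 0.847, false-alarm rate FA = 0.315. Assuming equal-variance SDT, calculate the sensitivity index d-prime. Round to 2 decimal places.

d-prime = 1.51

z(H) = 1.0237
z(FA) = -0.4817
d' = z(H) − z(FA) = 1.0237 − (-0.4817) = 1.5054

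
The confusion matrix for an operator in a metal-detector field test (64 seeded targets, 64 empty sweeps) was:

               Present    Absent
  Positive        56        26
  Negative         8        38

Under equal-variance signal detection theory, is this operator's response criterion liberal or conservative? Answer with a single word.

liberal

z(H) = 1.150, z(FA) = -0.237
c = −½·(z(H) + z(FA)) = -0.4565
c < 0 → liberal criterion (biased toward responding “yes”).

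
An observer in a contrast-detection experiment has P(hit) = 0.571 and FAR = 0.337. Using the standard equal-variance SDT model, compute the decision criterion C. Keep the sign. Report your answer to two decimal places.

C = 0.12

z(H) = 0.1789
z(FA) = -0.4207
c = −½·[z(H) + z(FA)] = −0.5 × (0.1789 + (-0.4207)) = 0.1209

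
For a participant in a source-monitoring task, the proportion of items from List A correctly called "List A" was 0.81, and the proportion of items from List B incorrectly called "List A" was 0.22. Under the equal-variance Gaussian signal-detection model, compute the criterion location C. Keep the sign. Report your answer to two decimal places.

C = -0.05

z(H) = z(0.81) = 0.8779
z(FA) = z(0.22) = -0.7722
c = −½·[z(H) + z(FA)] = −0.5 × (0.8779 + (-0.7722)) = -0.05285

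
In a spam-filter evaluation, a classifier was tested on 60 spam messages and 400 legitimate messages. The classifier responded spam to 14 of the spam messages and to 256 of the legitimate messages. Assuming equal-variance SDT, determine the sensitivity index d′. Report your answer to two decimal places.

H = 14/60 = 0.2333
FA = 256/400 = 0.6400
Φ⁻¹(0.2333) = -0.7280, Φ⁻¹(0.6400) = 0.3585
d' = z(H) − z(FA) = -0.7280 − 0.3585 = -1.0865

d′ = -1.09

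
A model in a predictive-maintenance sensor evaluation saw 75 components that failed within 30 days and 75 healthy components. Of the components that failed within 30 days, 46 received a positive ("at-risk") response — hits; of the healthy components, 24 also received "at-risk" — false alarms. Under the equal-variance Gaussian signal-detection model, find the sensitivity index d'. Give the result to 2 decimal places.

H = 46/75 = 0.6133
FA = 24/75 = 0.3200
z(H) = z(0.6133) = 0.2879
z(FA) = z(0.3200) = -0.4677
d' = z(H) − z(FA) = 0.2879 − (-0.4677) = 0.7556

d' = 0.76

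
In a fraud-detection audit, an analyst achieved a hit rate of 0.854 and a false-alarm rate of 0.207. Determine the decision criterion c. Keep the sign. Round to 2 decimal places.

c = -0.12

z(H) = 1.054
z(FA) = -0.817
c = −½·[z(H) + z(FA)] = −0.5 × (1.054 + (-0.817)) = -0.1185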